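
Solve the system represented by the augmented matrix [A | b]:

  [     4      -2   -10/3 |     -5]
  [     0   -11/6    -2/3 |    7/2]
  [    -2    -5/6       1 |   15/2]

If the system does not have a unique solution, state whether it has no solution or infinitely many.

no solution

Row-reduce:
R1 ← R1 / (4).
R3 ← R3 + 2·R1.
R2 ← R2 / (-11/6).
R1 ← R1 + 1/2·R2.
R3 ← R3 + 11/6·R2.
Row 3 reduces to 0 = 3/2, a contradiction. The system is inconsistent.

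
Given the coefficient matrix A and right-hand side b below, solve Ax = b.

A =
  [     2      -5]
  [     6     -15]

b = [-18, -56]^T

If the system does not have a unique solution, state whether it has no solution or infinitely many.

no solution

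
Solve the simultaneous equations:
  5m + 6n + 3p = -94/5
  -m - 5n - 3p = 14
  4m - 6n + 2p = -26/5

m = -1, n = -4/5, p = -3

Row-reduce the augmented matrix:
R1 ← R1 / (5).
R2 ← R2 + 1·R1.
R3 ← R3 − 4·R1.
R2 ← R2 / (-19/5).
R1 ← R1 − 6/5·R2.
R3 ← R3 + 54/5·R2.
R3 ← R3 / (122/19).
R1 ← R1 + 3/19·R3.
R2 ← R2 − 12/19·R3.
Reading off the reduced rows gives m = -1, n = -4/5, p = -3.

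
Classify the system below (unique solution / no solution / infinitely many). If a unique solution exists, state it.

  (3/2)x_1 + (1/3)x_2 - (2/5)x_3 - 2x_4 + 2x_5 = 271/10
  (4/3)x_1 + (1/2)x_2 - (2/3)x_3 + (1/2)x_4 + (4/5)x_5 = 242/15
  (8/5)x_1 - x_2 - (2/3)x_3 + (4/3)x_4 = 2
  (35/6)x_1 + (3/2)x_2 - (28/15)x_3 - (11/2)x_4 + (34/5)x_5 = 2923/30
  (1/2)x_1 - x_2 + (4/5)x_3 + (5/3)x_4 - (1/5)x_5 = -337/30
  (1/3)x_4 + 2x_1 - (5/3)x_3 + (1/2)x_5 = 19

Row-reduce the augmented matrix:
R1 ← R1 / (3/2).
R2 ← R2 − 4/3·R1.
R3 ← R3 − 8/5·R1.
R4 ← R4 − 35/6·R1.
R5 ← R5 − 1/2·R1.
R6 ← R6 − 2·R1.
R2 ← R2 / (11/54).
R1 ← R1 − 2/9·R2.
R3 ← R3 + 61/45·R2.
R4 ← R4 − 11/54·R2.
R5 ← R5 + 10/9·R2.
R6 ← R6 + 4/9·R2.
R3 ← R3 / (-1906/825).
R1 ← R1 − 4/55·R3.
R2 ← R2 + 84/55·R3.
R5 ← R5 + 42/55·R3.
R6 ← R6 + 299/165·R3.
Swap R4 and R5.
R4 ← R4 / (24592/2859).
R1 ← R1 + 3080/953·R4.
R2 ← R2 + 1077/953·R4.
R3 ← R3 + 15365/1906·R4.
R6 ← R6 + 12653/1906·R4.
Swap R5 and R6.
R5 ← R5 / (-5117/49184).
R1 ← R1 − 2679/3074·R5.
R2 ← R2 − 58071/122960·R5.
R3 ← R3 − 29787/49184·R5.
R4 ← R4 + 9561/24592·R5.
R6 reduces to 0 = 0, so the extra equation is consistent.
Reading off the reduced rows gives x_1 = 5, x_2 = 6, x_3 = -4, x_4 = -2, x_5 = 6.

x_1 = 5, x_2 = 6, x_3 = -4, x_4 = -2, x_5 = 6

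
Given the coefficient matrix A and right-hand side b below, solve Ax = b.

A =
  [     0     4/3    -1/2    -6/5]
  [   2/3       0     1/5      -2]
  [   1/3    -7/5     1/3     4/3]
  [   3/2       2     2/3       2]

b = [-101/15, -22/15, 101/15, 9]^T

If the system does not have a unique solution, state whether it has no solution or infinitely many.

Row-reduce the augmented matrix:
Swap R1 and R2.
R1 ← R1 / (2/3).
R3 ← R3 − 1/3·R1.
R4 ← R4 − 3/2·R1.
R2 ← R2 / (4/3).
R3 ← R3 + 7/5·R2.
R4 ← R4 − 2·R2.
R3 ← R3 / (-7/24).
R1 ← R1 − 3/10·R3.
R2 ← R2 + 3/8·R3.
R4 ← R4 − 29/30·R3.
R4 ← R4 / (8893/750).
R1 ← R1 + 237/125·R4.
R2 ← R2 + 57/25·R4.
R3 ← R3 + 92/25·R4.
Reading off the reduced rows gives x_1 = 2, x_2 = -1, x_3 = 6, x_4 = 2.

x_1 = 2, x_2 = -1, x_3 = 6, x_4 = 2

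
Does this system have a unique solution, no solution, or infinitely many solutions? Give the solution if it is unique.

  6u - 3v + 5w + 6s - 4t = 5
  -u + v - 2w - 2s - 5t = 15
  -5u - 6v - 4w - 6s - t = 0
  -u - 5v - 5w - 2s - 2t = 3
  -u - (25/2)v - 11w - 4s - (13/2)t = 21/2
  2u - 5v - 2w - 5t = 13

no solution

Row-reduce:
R1 ← R1 / (6).
R2 ← R2 + 1·R1.
R3 ← R3 + 5·R1.
R4 ← R4 + 1·R1.
R5 ← R5 + 1·R1.
R6 ← R6 − 2·R1.
R2 ← R2 / (1/2).
R1 ← R1 + 1/2·R2.
R3 ← R3 + 17/2·R2.
R4 ← R4 + 11/2·R2.
R5 ← R5 + 13·R2.
R6 ← R6 + 4·R2.
R3 ← R3 / (-59/3).
R1 ← R1 + 1/3·R3.
R2 ← R2 + 7/3·R3.
R4 ← R4 + 17·R3.
R5 ← R5 + 81/2·R3.
R6 ← R6 + 13·R3.
R4 ← R4 / (210/59).
R1 ← R1 − 18/59·R4.
R2 ← R2 − 8/59·R4.
R3 ← R3 − 54/59·R4.
R5 ← R5 − 476/59·R4.
R6 ← R6 − 112/59·R4.
R5 ← R5 / (29/10).
R1 ← R1 + 228/35·R5.
R2 ← R2 + 8/35·R5.
R3 ← R3 + 19/35·R5.
R4 ← R4 − 433/70·R5.
R6 ← R6 − 29/5·R5.
Row 6 reduces to 0 = 4, a contradiction. The system is inconsistent.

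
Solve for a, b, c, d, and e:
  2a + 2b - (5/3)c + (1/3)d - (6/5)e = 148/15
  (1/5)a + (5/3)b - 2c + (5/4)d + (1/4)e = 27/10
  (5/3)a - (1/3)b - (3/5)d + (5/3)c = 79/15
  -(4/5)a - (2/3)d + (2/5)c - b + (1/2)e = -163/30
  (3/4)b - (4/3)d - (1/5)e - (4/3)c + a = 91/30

a = 1, b = 6, c = 3, d = -1, e = -1

Row-reduce the augmented matrix:
R1 ← R1 / (2).
R2 ← R2 − 1/5·R1.
R3 ← R3 − 5/3·R1.
R4 ← R4 + 4/5·R1.
R5 ← R5 − 1·R1.
R2 ← R2 / (22/15).
R1 ← R1 − 1·R2.
R3 ← R3 + 2·R2.
R4 ← R4 + 1/5·R2.
R5 ← R5 + 1/4·R2.
R3 ← R3 / (5/9).
R1 ← R1 − 5/12·R3.
R2 ← R2 + 5/4·R3.
R4 ← R4 + 31/60·R3.
R5 ← R5 + 13/16·R3.
R4 ← R4 / (23707/66000).
R1 ← R1 + 1099/880·R4.
R2 ← R2 − 207/80·R4.
R3 ← R3 − 1547/1100·R4.
R5 ← R5 + 2639/17600·R4.
R5 ← R5 / (621497/189656).
R1 ← R1 − 945/302·R5.
R2 ← R2 + 1647507/237070·R5.
R3 ← R3 + 72213/23707·R5.
R4 ← R4 − 96999/23707·R5.
Reading off the reduced rows gives a = 1, b = 6, c = 3, d = -1, e = -1.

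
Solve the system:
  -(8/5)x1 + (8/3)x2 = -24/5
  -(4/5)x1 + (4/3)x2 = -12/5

Row-reduce:
R1 ← R1 / (-8/5).
R2 ← R2 + 4/5·R1.
Rank is 1 with 2 unknowns, leaving x2 free.

infinitely many solutions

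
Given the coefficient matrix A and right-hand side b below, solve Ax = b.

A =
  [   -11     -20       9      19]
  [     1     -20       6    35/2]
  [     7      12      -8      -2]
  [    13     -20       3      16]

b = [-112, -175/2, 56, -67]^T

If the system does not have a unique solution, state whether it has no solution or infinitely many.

Row-reduce:
R1 ← R1 / (-11).
R2 ← R2 − 1·R1.
R3 ← R3 − 7·R1.
R4 ← R4 − 13·R1.
R2 ← R2 / (-240/11).
R1 ← R1 − 20/11·R2.
R3 ← R3 + 8/11·R2.
R4 ← R4 + 480/11·R2.
R3 ← R3 / (-5/2).
R1 ← R1 + 1/4·R3.
R2 ← R2 + 5/16·R3.
Row 4 reduces to 0 = -4, a contradiction. The system is inconsistent.

no solution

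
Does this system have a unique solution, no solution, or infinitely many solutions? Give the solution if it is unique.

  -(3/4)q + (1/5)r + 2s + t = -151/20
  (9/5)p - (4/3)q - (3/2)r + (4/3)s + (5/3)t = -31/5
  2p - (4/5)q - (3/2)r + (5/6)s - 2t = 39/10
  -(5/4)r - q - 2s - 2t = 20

infinitely many solutions

Row-reduce:
Swap R1 and R2.
R1 ← R1 / (9/5).
R3 ← R3 − 2·R1.
R2 ← R2 / (-3/4).
R1 ← R1 + 20/27·R2.
R3 ← R3 − 92/135·R2.
R4 ← R4 + 1·R2.
R3 ← R3 / (1411/4050).
R1 ← R1 + 167/162·R3.
R2 ← R2 + 4/15·R3.
R4 ← R4 + 91/60·R3.
R4 ← R4 / (2387/5644).
R1 ← R1 − 18835/8466·R4.
R2 ← R2 + 2500/1411·R4.
R3 ← R3 − 4735/1411·R4.
Rank is 4 with 5 unknowns, leaving t free.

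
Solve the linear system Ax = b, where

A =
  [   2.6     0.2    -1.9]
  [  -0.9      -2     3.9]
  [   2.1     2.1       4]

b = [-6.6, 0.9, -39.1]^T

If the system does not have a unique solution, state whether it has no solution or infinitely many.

x_1 = -5, x_2 = -6, x_3 = -4

Row-reduce the augmented matrix:
R1 ← R1 / (13/5).
R2 ← R2 + 9/10·R1.
R3 ← R3 − 21/10·R1.
R2 ← R2 / (-251/130).
R1 ← R1 − 1/13·R2.
R3 ← R3 − 126/65·R2.
R3 ← R3 / (8825/1004).
R1 ← R1 + 151/251·R3.
R2 ← R2 + 843/502·R3.
Reading off the reduced rows gives x_1 = -5, x_2 = -6, x_3 = -4.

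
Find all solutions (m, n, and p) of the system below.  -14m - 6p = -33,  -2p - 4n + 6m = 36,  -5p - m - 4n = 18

no solution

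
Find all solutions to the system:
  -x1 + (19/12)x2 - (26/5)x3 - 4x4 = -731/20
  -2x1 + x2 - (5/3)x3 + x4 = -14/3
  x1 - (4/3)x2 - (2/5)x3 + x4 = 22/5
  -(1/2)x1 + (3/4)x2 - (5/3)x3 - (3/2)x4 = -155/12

infinitely many solutions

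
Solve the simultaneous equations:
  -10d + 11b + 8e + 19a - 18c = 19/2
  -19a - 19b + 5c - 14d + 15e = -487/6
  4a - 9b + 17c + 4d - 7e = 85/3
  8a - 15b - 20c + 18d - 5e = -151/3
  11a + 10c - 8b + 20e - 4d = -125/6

Row-reduce the augmented matrix:
R1 ← R1 / (19).
R2 ← R2 + 19·R1.
R3 ← R3 − 4·R1.
R4 ← R4 − 8·R1.
R5 ← R5 − 11·R1.
R2 ← R2 / (-8).
R1 ← R1 − 11/19·R2.
R3 ← R3 + 215/19·R2.
R4 ← R4 + 373/19·R2.
R5 ← R5 + 273/19·R2.
R3 ← R3 / (5955/152).
R1 ← R1 + 287/152·R3.
R2 ← R2 − 13/8·R3.
R4 ← R4 − 2961/152·R3.
R5 ← R5 − 6653/152·R3.
R4 ← R4 / (121462/1985).
R1 ← R1 + 1982/5955·R4.
R2 ← R2 − 7972/5955·R4.
R3 ← R3 − 6088/5955·R4.
R5 ← R5 − 878/5955·R4.
R5 ← R5 / (3682895/182193).
R1 ← R1 + 25865/182193·R5.
R2 ← R2 + 35690/182193·R5.
R3 ← R3 + 56783/182193·R5.
R4 ← R4 + 87965/121462·R5.
Reading off the reduced rows gives a = 3/2, b = 2, c = 5/3, d = -1/2, e = -2.

a = 3/2, b = 2, c = 5/3, d = -1/2, e = -2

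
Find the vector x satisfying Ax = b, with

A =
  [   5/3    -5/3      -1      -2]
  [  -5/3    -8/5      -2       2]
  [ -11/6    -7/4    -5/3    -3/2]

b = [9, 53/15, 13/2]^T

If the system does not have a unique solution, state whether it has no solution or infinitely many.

infinitely many solutions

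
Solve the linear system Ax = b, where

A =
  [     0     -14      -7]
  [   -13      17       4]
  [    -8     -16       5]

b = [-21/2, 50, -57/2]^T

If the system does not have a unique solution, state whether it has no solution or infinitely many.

x_1 = -2, x_2 = 2, x_3 = -5/2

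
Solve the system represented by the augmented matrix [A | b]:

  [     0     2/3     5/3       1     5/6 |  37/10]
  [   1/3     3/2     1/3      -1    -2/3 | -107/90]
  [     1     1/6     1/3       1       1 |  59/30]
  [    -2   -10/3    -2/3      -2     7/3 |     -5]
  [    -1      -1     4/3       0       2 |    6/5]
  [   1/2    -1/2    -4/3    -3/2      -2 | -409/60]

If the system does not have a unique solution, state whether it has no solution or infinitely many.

Row-reduce the augmented matrix:
Swap R1 and R2.
R1 ← R1 / (1/3).
R3 ← R3 − 1·R1.
R4 ← R4 + 2·R1.
R5 ← R5 + 1·R1.
R6 ← R6 − 1/2·R1.
R2 ← R2 / (2/3).
R1 ← R1 − 9/2·R2.
R3 ← R3 + 13/3·R2.
R4 ← R4 − 17/3·R2.
R5 ← R5 − 7/2·R2.
R6 ← R6 + 11/4·R2.
R3 ← R3 / (61/6).
R1 ← R1 + 41/4·R3.
R2 ← R2 − 5/2·R3.
R4 ← R4 + 77/6·R3.
R5 ← R5 + 77/12·R3.
R6 ← R6 − 121/24·R3.
R4 ← R4 / (-198/61).
R1 ← R1 − 51/61·R4.
R2 ← R2 + 66/61·R4.
R3 ← R3 − 63/61·R4.
R5 ← R5 + 99/61·R4.
R6 ← R6 + 66/61·R4.
Swap R5 and R6.
R5 ← R5 / (-85/36).
R1 ← R1 − 133/99·R5.
R2 ← R2 + 13/9·R5.
R3 ← R3 − 47/33·R5.
R4 ← R4 + 343/594·R5.
R6 reduces to 0 = 0, so the extra equation is consistent.
Reading off the reduced rows gives x_1 = -5/3, x_2 = 9/5, x_3 = -1/2, x_4 = 5/2, x_5 = 1.

x_1 = -5/3, x_2 = 9/5, x_3 = -1/2, x_4 = 5/2, x_5 = 1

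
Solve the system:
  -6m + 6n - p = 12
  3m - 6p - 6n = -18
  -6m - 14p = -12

infinitely many solutions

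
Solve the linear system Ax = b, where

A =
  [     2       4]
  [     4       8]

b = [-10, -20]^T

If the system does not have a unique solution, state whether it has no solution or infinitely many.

Row-reduce:
R1 ← R1 / (2).
R2 ← R2 − 4·R1.
Rank is 1 with 2 unknowns, leaving x_2 free.

infinitely many solutions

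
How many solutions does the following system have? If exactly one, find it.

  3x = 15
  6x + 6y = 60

Row-reduce the augmented matrix:
R1 ← R1 / (3).
R2 ← R2 − 6·R1.
R2 ← R2 / (6).
Reading off the reduced rows gives x = 5, y = 5.

x = 5, y = 5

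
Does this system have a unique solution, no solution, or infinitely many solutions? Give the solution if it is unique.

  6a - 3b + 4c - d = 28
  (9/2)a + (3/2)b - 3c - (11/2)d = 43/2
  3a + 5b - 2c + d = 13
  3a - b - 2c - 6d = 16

Row-reduce:
R1 ← R1 / (6).
R2 ← R2 − 9/2·R1.
R3 ← R3 − 3·R1.
R4 ← R4 − 3·R1.
R2 ← R2 / (15/4).
R1 ← R1 + 1/2·R2.
R3 ← R3 − 13/2·R2.
R4 ← R4 − 1/2·R2.
R3 ← R3 / (32/5).
R1 ← R1 + 2/15·R3.
R2 ← R2 + 8/5·R3.
R4 ← R4 + 16/5·R3.
Row 4 reduces to 0 = 1, a contradiction. The system is inconsistent.

no solution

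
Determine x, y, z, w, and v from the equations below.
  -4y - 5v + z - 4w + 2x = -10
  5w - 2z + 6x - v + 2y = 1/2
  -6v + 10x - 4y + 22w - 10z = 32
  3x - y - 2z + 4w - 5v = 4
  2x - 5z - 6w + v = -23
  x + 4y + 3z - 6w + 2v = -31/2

x = -3/2, y = -1/2, z = 1, w = 5/2, v = 0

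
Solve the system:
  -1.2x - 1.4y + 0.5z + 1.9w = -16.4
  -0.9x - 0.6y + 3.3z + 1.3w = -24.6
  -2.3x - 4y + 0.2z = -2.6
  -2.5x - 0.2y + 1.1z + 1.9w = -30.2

x = 6, y = -3, z = -4, w = -6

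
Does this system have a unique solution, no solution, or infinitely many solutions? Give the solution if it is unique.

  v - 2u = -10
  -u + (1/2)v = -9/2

no solution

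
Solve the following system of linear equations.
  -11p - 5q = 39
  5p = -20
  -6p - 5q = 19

Row-reduce the augmented matrix:
R1 ← R1 / (-11).
R2 ← R2 − 5·R1.
R3 ← R3 + 6·R1.
R2 ← R2 / (-25/11).
R1 ← R1 − 5/11·R2.
R3 ← R3 + 25/11·R2.
R3 reduces to 0 = 0, so the extra equation is consistent.
Reading off the reduced rows gives p = -4, q = 1.

p = -4, q = 1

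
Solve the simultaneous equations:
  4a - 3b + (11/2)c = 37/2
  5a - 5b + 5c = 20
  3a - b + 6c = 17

infinitely many solutions

Row-reduce:
R1 ← R1 / (4).
R2 ← R2 − 5·R1.
R3 ← R3 − 3·R1.
R2 ← R2 / (-5/4).
R1 ← R1 + 3/4·R2.
R3 ← R3 − 5/4·R2.
Rank is 2 with 3 unknowns, leaving c free.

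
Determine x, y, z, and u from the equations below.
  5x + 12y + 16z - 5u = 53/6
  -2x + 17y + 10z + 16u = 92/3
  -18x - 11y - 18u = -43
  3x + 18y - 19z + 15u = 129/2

Row-reduce the augmented matrix:
R1 ← R1 / (5).
R2 ← R2 + 2·R1.
R3 ← R3 + 18·R1.
R4 ← R4 − 3·R1.
R2 ← R2 / (109/5).
R1 ← R1 − 12/5·R2.
R3 ← R3 − 161/5·R2.
R4 ← R4 − 54/5·R2.
R3 ← R3 / (3638/109).
R1 ← R1 − 152/109·R3.
R2 ← R2 − 82/109·R3.
R4 ← R4 + 4003/109·R3.
R4 ← R4 / (-93317/1819).
R1 ← R1 + 315/1819·R4.
R2 ← R2 − 3492/1819·R4.
R3 ← R3 + 3089/1819·R4.
Reading off the reduced rows gives x = 2/3, y = 2, z = -1, u = 1/2.

x = 2/3, y = 2, z = -1, u = 1/2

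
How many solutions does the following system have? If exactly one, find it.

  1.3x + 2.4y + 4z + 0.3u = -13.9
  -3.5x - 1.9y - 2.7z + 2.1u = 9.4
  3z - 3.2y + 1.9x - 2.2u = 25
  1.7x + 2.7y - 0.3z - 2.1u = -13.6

Row-reduce the augmented matrix:
R1 ← R1 / (13/10).
R2 ← R2 + 7/2·R1.
R3 ← R3 − 19/10·R1.
R4 ← R4 − 17/10·R1.
R2 ← R2 / (593/130).
R1 ← R1 − 24/13·R2.
R3 ← R3 + 436/65·R2.
R4 ← R4 + 57/130·R2.
R3 ← R3 / (26743/2965).
R1 ← R1 + 112/593·R3.
R2 ← R2 − 1049/593·R3.
R4 ← R4 + 14099/2965·R3.
R4 ← R4 / (-72187/53486).
R1 ← R1 + 24383/26743·R4.
R2 ← R2 − 16919/53486·R4.
R3 ← R3 − 9709/53486·R4.
Reading off the reduced rows gives x = -2, y = -6, z = 1, u = -3.

x = -2, y = -6, z = 1, u = -3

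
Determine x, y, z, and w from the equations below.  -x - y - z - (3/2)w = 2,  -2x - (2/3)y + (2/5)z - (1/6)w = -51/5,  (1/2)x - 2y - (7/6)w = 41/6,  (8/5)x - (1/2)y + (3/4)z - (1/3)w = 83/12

x = 5, y = -1, z = -3, w = -2

Row-reduce the augmented matrix:
R1 ← R1 / (-1).
R2 ← R2 + 2·R1.
R3 ← R3 − 1/2·R1.
R4 ← R4 − 8/5·R1.
R2 ← R2 / (4/3).
R1 ← R1 − 1·R2.
R3 ← R3 + 5/2·R2.
R4 ← R4 + 21/10·R2.
R3 ← R3 / (4).
R1 ← R1 + 4/5·R3.
R2 ← R2 − 9/5·R3.
R4 ← R4 − 293/100·R3.
R4 ← R4 / (-4853/6400).
R1 ← R1 − 13/240·R4.
R2 ← R2 − 191/320·R4.
R3 ← R3 − 163/192·R4.
Reading off the reduced rows gives x = 5, y = -1, z = -3, w = -2.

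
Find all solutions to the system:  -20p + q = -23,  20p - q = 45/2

no solution

Row-reduce:
R1 ← R1 / (-20).
R2 ← R2 − 20·R1.
Row 2 reduces to 0 = -1/2, a contradiction. The system is inconsistent.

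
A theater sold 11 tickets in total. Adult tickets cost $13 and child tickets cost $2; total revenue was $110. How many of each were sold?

Let a = adult tickets, c = child tickets.
  a + c = 11
  13a + 2c = 110
From equation 1: a = 11 − c.
Substitute into equation 2 and solve: c = 3.
Then a = 8.

adult tickets: 8, child tickets: 3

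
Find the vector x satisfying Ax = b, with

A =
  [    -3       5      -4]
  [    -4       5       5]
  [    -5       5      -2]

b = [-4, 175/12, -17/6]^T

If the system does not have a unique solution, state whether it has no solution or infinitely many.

x_1 = 5/3, x_2 = 2, x_3 = 9/4

Row-reduce the augmented matrix:
R1 ← R1 / (-3).
R2 ← R2 + 4·R1.
R3 ← R3 + 5·R1.
R2 ← R2 / (-5/3).
R1 ← R1 + 5/3·R2.
R3 ← R3 + 10/3·R2.
R3 ← R3 / (-16).
R1 ← R1 + 9·R3.
R2 ← R2 + 31/5·R3.
Reading off the reduced rows gives x_1 = 5/3, x_2 = 2, x_3 = 9/4.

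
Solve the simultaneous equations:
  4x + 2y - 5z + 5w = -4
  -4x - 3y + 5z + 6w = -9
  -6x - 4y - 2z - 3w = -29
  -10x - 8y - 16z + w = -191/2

Row-reduce:
R1 ← R1 / (4).
R2 ← R2 + 4·R1.
R3 ← R3 + 6·R1.
R4 ← R4 + 10·R1.
R2 ← R2 / (-1).
R1 ← R1 − 1/2·R2.
R3 ← R3 + 1·R2.
R4 ← R4 + 3·R2.
R3 ← R3 / (-19/2).
R1 ← R1 + 5/4·R3.
R4 ← R4 + 57/2·R3.
Row 4 reduces to 0 = -1/2, a contradiction. The system is inconsistent.

no solution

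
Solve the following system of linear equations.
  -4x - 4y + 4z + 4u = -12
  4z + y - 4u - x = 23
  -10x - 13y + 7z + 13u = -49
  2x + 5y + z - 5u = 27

no solution

Row-reduce:
R1 ← R1 / (-4).
R2 ← R2 + 1·R1.
R3 ← R3 + 10·R1.
R4 ← R4 − 2·R1.
R2 ← R2 / (2).
R1 ← R1 − 1·R2.
R3 ← R3 + 3·R2.
R4 ← R4 − 3·R2.
R3 ← R3 / (3/2).
R1 ← R1 + 5/2·R3.
R2 ← R2 − 3/2·R3.
R4 ← R4 + 3/2·R3.
Row 4 reduces to 0 = 2, a contradiction. The system is inconsistent.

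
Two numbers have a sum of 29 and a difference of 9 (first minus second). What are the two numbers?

first number: 19, second number: 10

Let x = first number, y = second number.
  x + y = 29
  x - y = 9
From equation 1: x = 29 − y.
Substitute into equation 2 and solve: y = 10.
Then x = 19.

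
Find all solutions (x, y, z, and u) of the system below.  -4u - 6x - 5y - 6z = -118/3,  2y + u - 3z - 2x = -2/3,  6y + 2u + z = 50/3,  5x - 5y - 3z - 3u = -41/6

Row-reduce the augmented matrix:
R1 ← R1 / (-6).
R2 ← R2 + 2·R1.
R4 ← R4 − 5·R1.
R2 ← R2 / (11/3).
R1 ← R1 − 5/6·R2.
R3 ← R3 − 6·R2.
R4 ← R4 + 55/6·R2.
R3 ← R3 / (29/11).
R1 ← R1 − 27/22·R3.
R2 ← R2 + 3/11·R3.
R4 ← R4 + 21/2·R3.
R4 ← R4 / (-449/58).
R1 ← R1 − 57/58·R4.
R2 ← R2 − 13/29·R4.
R3 ← R3 + 20/29·R4.
Reading off the reduced rows gives x = 5/2, y = 5/3, z = 2/3, u = 3.

x = 5/2, y = 5/3, z = 2/3, u = 3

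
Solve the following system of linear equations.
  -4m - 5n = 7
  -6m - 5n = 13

m = -3, n = 1

Row-reduce the augmented matrix:
R1 ← R1 / (-4).
R2 ← R2 + 6·R1.
R2 ← R2 / (5/2).
R1 ← R1 − 5/4·R2.
Reading off the reduced rows gives m = -3, n = 1.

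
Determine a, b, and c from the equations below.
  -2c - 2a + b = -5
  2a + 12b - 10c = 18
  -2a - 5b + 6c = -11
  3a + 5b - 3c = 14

a = 3, b = 1, c = 0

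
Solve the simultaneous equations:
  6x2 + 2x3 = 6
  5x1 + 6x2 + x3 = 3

Row-reduce:
Swap R1 and R2.
R1 ← R1 / (5).
R2 ← R2 / (6).
R1 ← R1 − 6/5·R2.
Rank is 2 with 3 unknowns, leaving x3 free.

infinitely many solutions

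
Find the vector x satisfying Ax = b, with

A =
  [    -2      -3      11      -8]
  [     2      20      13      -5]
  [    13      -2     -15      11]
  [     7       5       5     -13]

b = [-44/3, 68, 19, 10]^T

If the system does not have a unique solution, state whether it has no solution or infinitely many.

Row-reduce the augmented matrix:
R1 ← R1 / (-2).
R2 ← R2 − 2·R1.
R3 ← R3 − 13·R1.
R4 ← R4 − 7·R1.
R2 ← R2 / (17).
R1 ← R1 − 3/2·R2.
R3 ← R3 + 43/2·R2.
R4 ← R4 + 11/2·R2.
R3 ← R3 / (2953/34).
R1 ← R1 + 259/34·R3.
R2 ← R2 − 24/17·R3.
R4 ← R4 − 1743/34·R3.
R4 ← R4 / (-33373/2953).
R1 ← R1 − 322/2953·R4.
R2 ← R2 − 499/2953·R4.
R3 ← R3 + 1953/2953·R4.
Reading off the reduced rows gives x_1 = 5/3, x_2 = 3, x_3 = 1, x_4 = 5/3.

x_1 = 5/3, x_2 = 3, x_3 = 1, x_4 = 5/3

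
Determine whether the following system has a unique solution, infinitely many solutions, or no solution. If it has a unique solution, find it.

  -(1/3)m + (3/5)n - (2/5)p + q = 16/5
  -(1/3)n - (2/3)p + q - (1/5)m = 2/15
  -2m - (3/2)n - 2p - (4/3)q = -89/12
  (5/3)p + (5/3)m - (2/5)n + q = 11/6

m = -3/2, n = 5/2, p = 2, q = 2

Row-reduce the augmented matrix:
R1 ← R1 / (-1/3).
R2 ← R2 + 1/5·R1.
R3 ← R3 + 2·R1.
R4 ← R4 − 5/3·R1.
R2 ← R2 / (-52/75).
R1 ← R1 + 9/5·R2.
R3 ← R3 + 51/10·R2.
R4 ← R4 − 13/5·R2.
R3 ← R3 / (46/13).
R1 ← R1 − 30/13·R3.
R2 ← R2 − 8/13·R3.
R4 ← R4 + 29/15·R3.
R4 ← R4 / (15613/8280).
R1 ← R1 − 245/92·R4.
R2 ← R2 − 167/138·R4.
R3 ← R3 + 1603/552·R4.
Reading off the reduced rows gives m = -3/2, n = 5/2, p = 2, q = 2.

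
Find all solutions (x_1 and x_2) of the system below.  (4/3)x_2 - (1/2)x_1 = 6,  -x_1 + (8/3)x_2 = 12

infinitely many solutions

Row-reduce:
R1 ← R1 / (-1/2).
R2 ← R2 + 1·R1.
Rank is 1 with 2 unknowns, leaving x_2 free.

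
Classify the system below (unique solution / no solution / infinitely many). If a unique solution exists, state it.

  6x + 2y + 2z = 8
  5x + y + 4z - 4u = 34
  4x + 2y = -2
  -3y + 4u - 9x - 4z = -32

infinitely many solutions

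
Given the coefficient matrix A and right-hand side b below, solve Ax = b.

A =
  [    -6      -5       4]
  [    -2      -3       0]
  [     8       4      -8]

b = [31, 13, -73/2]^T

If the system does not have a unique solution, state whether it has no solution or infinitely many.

no solution

Row-reduce:
R1 ← R1 / (-6).
R2 ← R2 + 2·R1.
R3 ← R3 − 8·R1.
R2 ← R2 / (-4/3).
R1 ← R1 − 5/6·R2.
R3 ← R3 + 8/3·R2.
Row 3 reduces to 0 = -1/2, a contradiction. The system is inconsistent.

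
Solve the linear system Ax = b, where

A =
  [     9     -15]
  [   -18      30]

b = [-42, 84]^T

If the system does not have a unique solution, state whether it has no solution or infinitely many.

Row-reduce:
R1 ← R1 / (9).
R2 ← R2 + 18·R1.
Rank is 1 with 2 unknowns, leaving x_2 free.

infinitely many solutions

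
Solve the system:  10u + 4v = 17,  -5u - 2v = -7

no solution

Row-reduce:
R1 ← R1 / (10).
R2 ← R2 + 5·R1.
Row 2 reduces to 0 = 3/2, a contradiction. The system is inconsistent.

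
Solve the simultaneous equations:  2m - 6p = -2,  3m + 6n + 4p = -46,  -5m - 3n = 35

Row-reduce the augmented matrix:
R1 ← R1 / (2).
R2 ← R2 − 3·R1.
R3 ← R3 + 5·R1.
R2 ← R2 / (6).
R3 ← R3 + 3·R2.
R3 ← R3 / (-17/2).
R1 ← R1 + 3·R3.
R2 ← R2 − 13/6·R3.
Reading off the reduced rows gives m = -4, n = -5, p = -1.

m = -4, n = -5, p = -1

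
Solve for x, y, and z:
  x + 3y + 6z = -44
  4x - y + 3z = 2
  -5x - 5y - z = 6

x = 4, y = -4, z = -6

Row-reduce the augmented matrix:
R2 ← R2 − 4·R1.
R3 ← R3 + 5·R1.
R2 ← R2 / (-13).
R1 ← R1 − 3·R2.
R3 ← R3 − 10·R2.
R3 ← R3 / (167/13).
R1 ← R1 − 15/13·R3.
R2 ← R2 − 21/13·R3.
Reading off the reduced rows gives x = 4, y = -4, z = -6.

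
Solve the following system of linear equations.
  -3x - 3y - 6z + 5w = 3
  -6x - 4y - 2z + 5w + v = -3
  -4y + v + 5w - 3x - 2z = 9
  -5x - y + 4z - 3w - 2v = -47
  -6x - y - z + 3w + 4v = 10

x = 4, y = 3, z = 1, w = 6, v = 5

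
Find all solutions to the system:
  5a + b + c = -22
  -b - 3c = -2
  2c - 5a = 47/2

no solution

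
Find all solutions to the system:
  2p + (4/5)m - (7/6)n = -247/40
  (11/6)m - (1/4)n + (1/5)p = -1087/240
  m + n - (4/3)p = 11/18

m = -9/4, n = -1/4, p = -7/3

Row-reduce the augmented matrix:
R1 ← R1 / (4/5).
R2 ← R2 − 11/6·R1.
R3 ← R3 − 1·R1.
R2 ← R2 / (349/144).
R1 ← R1 + 35/24·R2.
R3 ← R3 − 59/24·R2.
R3 ← R3 / (3208/5235).
R1 ← R1 + 48/349·R3.
R2 ← R2 + 3156/1745·R3.
Reading off the reduced rows gives m = -9/4, n = -1/4, p = -7/3.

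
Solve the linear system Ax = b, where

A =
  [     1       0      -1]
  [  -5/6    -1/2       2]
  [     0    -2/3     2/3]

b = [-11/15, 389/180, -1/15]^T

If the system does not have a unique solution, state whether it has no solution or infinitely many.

x_1 = 5/3, x_2 = 5/2, x_3 = 12/5

Row-reduce the augmented matrix:
R2 ← R2 + 5/6·R1.
R2 ← R2 / (-1/2).
R3 ← R3 + 2/3·R2.
R3 ← R3 / (-8/9).
R1 ← R1 + 1·R3.
R2 ← R2 + 7/3·R3.
Reading off the reduced rows gives x_1 = 5/3, x_2 = 5/2, x_3 = 12/5.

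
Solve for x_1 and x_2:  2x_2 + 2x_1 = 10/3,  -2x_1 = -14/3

Row-reduce the augmented matrix:
R1 ← R1 / (2).
R2 ← R2 + 2·R1.
R2 ← R2 / (2).
R1 ← R1 − 1·R2.
Reading off the reduced rows gives x_1 = 7/3, x_2 = -2/3.

x_1 = 7/3, x_2 = -2/3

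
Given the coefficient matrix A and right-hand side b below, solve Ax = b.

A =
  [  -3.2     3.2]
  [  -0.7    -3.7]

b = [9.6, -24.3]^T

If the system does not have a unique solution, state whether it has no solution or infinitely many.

x_1 = 3, x_2 = 6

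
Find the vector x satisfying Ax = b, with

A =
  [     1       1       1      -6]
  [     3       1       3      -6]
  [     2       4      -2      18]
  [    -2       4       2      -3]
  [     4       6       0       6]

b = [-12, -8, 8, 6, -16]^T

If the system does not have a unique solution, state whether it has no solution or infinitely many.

x_1 = -4, x_2 = -2, x_3 = 6, x_4 = 2

Row-reduce the augmented matrix:
R2 ← R2 − 3·R1.
R3 ← R3 − 2·R1.
R4 ← R4 + 2·R1.
R5 ← R5 − 4·R1.
R2 ← R2 / (-2).
R1 ← R1 − 1·R2.
R3 ← R3 − 2·R2.
R4 ← R4 − 6·R2.
R5 ← R5 − 2·R2.
R3 ← R3 / (-4).
R1 ← R1 − 1·R3.
R4 ← R4 − 4·R3.
R5 ← R5 + 4·R3.
R4 ← R4 / (63).
R1 ← R1 − 21/2·R4.
R2 ← R2 + 6·R4.
R3 ← R3 + 21/2·R4.
R5 reduces to 0 = 0, so the extra equation is consistent.
Reading off the reduced rows gives x_1 = -4, x_2 = -2, x_3 = 6, x_4 = 2.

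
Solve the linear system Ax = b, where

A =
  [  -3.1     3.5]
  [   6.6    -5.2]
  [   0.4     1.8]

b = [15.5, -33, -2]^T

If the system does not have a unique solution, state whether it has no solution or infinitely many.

x_1 = -5, x_2 = 0

Row-reduce the augmented matrix:
R1 ← R1 / (-31/10).
R2 ← R2 − 33/5·R1.
R3 ← R3 − 2/5·R1.
R2 ← R2 / (349/155).
R1 ← R1 + 35/31·R2.
R3 ← R3 − 349/155·R2.
R3 reduces to 0 = 0, so the extra equation is consistent.
Reading off the reduced rows gives x_1 = -5, x_2 = 0.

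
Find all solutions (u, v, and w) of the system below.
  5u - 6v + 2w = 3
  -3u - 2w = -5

infinitely many solutions

Row-reduce:
R1 ← R1 / (5).
R2 ← R2 + 3·R1.
R2 ← R2 / (-18/5).
R1 ← R1 + 6/5·R2.
Rank is 2 with 3 unknowns, leaving w free.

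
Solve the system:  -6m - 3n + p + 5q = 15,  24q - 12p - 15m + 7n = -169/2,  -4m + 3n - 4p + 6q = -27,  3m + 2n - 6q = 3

no solution

Row-reduce:
R1 ← R1 / (-6).
R2 ← R2 + 15·R1.
R3 ← R3 + 4·R1.
R4 ← R4 − 3·R1.
R2 ← R2 / (29/2).
R1 ← R1 − 1/2·R2.
R3 ← R3 − 5·R2.
R4 ← R4 − 1/2·R2.
R3 ← R3 / (1/3).
R1 ← R1 − 1/3·R3.
R2 ← R2 + 1·R3.
R4 ← R4 − 1·R3.
Row 4 reduces to 0 = -1/2, a contradiction. The system is inconsistent.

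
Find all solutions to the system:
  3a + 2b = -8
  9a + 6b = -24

Row-reduce:
R1 ← R1 / (3).
R2 ← R2 − 9·R1.
Rank is 1 with 2 unknowns, leaving b free.

infinitely many solutions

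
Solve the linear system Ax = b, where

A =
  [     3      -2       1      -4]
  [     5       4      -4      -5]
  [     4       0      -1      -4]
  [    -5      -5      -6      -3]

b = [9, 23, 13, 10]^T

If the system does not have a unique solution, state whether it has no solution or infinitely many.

x_1 = 0, x_2 = 1, x_3 = -1, x_4 = -3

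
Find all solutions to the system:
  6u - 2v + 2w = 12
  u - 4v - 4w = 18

infinitely many solutions

Row-reduce:
R1 ← R1 / (6).
R2 ← R2 − 1·R1.
R2 ← R2 / (-11/3).
R1 ← R1 + 1/3·R2.
Rank is 2 with 3 unknowns, leaving w free.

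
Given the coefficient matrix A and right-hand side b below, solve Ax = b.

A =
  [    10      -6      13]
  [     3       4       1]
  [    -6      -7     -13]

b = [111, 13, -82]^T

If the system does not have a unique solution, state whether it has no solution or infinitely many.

x_1 = 4, x_2 = -1, x_3 = 5

Row-reduce the augmented matrix:
R1 ← R1 / (10).
R2 ← R2 − 3·R1.
R3 ← R3 + 6·R1.
R2 ← R2 / (29/5).
R1 ← R1 + 3/5·R2.
R3 ← R3 + 53/5·R2.
R3 ← R3 / (-21/2).
R1 ← R1 − 1·R3.
R2 ← R2 + 1/2·R3.
Reading off the reduced rows gives x_1 = 4, x_2 = -1, x_3 = 5.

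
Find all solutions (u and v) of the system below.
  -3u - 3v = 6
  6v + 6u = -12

infinitely many solutions

Row-reduce:
R1 ← R1 / (-3).
R2 ← R2 − 6·R1.
Rank is 1 with 2 unknowns, leaving v free.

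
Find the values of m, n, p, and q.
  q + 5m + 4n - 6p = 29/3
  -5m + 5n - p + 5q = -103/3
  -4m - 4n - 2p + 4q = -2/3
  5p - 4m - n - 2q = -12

m = 2, n = -3, p = -7/3, q = -7/3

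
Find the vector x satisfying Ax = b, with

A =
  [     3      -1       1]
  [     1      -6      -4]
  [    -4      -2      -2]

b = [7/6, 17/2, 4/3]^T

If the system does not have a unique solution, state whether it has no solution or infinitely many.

x_1 = 1/2, x_2 = -2/3, x_3 = -1

Row-reduce the augmented matrix:
R1 ← R1 / (3).
R2 ← R2 − 1·R1.
R3 ← R3 + 4·R1.
R2 ← R2 / (-17/3).
R1 ← R1 + 1/3·R2.
R3 ← R3 + 10/3·R2.
R3 ← R3 / (32/17).
R1 ← R1 − 10/17·R3.
R2 ← R2 − 13/17·R3.
Reading off the reduced rows gives x_1 = 1/2, x_2 = -2/3, x_3 = -1.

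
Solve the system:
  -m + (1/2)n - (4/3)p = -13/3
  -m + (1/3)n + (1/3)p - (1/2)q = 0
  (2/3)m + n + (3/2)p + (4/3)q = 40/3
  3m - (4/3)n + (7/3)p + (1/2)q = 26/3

infinitely many solutions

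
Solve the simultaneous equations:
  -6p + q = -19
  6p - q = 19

infinitely many solutions

Row-reduce:
R1 ← R1 / (-6).
R2 ← R2 − 6·R1.
Rank is 1 with 2 unknowns, leaving q free.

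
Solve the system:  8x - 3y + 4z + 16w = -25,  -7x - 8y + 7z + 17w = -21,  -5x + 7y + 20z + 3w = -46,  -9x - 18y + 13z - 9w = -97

Row-reduce the augmented matrix:
R1 ← R1 / (8).
R2 ← R2 + 7·R1.
R3 ← R3 + 5·R1.
R4 ← R4 + 9·R1.
R2 ← R2 / (-85/8).
R1 ← R1 + 3/8·R2.
R3 ← R3 − 41/8·R2.
R4 ← R4 + 171/8·R2.
R3 ← R3 / (2343/85).
R1 ← R1 − 11/85·R3.
R2 ← R2 + 84/85·R3.
R4 ← R4 + 308/85·R3.
R4 ← R4 / (-3528/71).
R1 ← R1 − 55/71·R4.
R2 ← R2 + 136/71·R4.
R3 ← R3 − 72/71·R4.
Reading off the reduced rows gives x = -2, y = 3, z = -4, w = 1.

x = -2, y = 3, z = -4, w = 1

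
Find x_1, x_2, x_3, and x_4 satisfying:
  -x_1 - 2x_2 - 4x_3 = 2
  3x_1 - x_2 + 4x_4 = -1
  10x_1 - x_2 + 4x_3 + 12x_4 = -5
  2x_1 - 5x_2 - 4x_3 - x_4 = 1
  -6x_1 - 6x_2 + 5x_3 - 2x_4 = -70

x_1 = 4, x_2 = 5, x_3 = -4, x_4 = -2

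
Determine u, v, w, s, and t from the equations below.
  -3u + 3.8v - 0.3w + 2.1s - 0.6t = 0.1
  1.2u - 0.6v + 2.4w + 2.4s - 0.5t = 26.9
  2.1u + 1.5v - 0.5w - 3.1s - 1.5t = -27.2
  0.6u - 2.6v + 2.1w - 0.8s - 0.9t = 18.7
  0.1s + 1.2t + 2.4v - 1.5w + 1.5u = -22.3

u = -2, v = -4, w = 6, s = 5, t = -1

Row-reduce the augmented matrix:
R1 ← R1 / (-3).
R2 ← R2 − 6/5·R1.
R3 ← R3 − 21/10·R1.
R4 ← R4 − 3/5·R1.
R5 ← R5 − 3/2·R1.
R2 ← R2 / (23/25).
R1 ← R1 + 19/15·R2.
R3 ← R3 − 104/25·R2.
R4 ← R4 + 46/25·R2.
R5 ← R5 − 43/10·R2.
R3 ← R3 / (-5069/460).
R1 ← R1 − 149/46·R3.
R2 ← R2 − 57/23·R3.
R4 ← R4 − 33/5·R3.
R5 ← R5 + 5661/460·R3.
R4 ← R4 / (-37013/10138).
R1 ← R1 + 5194/5069·R4.
R2 ← R2 + 708/5069·R4.
R3 ← R3 − 7489/5069·R4.
R5 ← R5 − 2869/685·R4.
R5 ← R5 / (3249463/3701300).
R1 ← R1 − 69149/1110390·R5.
R2 ← R2 + 155699/370130·R5.
R3 ← R3 + 147209/185065·R5.
R4 ← R4 − 83429/185065·R5.
Reading off the reduced rows gives u = -2, v = -4, w = 6, s = 5, t = -1.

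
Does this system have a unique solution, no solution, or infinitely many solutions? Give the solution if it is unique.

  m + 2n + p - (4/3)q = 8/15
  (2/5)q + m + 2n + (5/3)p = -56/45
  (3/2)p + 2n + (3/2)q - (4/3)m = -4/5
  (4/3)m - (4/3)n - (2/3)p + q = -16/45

m = 0, n = 8/5, p = -8/3, q = 0

Row-reduce the augmented matrix:
R2 ← R2 − 1·R1.
R3 ← R3 + 4/3·R1.
R4 ← R4 − 4/3·R1.
Swap R2 and R3.
R2 ← R2 / (14/3).
R1 ← R1 − 2·R2.
R4 ← R4 + 4·R2.
R3 ← R3 / (2/3).
R1 ← R1 + 3/14·R3.
R2 ← R2 − 17/28·R3.
R4 ← R4 − 3/7·R3.
R4 ← R4 / (449/315).
R1 ← R1 + 23/35·R4.
R2 ← R2 + 172/105·R4.
R3 ← R3 − 13/5·R4.
Reading off the reduced rows gives m = 0, n = 8/5, p = -8/3, q = 0.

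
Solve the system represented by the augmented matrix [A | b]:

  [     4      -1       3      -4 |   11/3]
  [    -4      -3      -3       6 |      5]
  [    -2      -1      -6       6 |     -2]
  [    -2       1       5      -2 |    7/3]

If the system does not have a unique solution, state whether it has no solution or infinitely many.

Row-reduce the augmented matrix:
R1 ← R1 / (4).
R2 ← R2 + 4·R1.
R3 ← R3 + 2·R1.
R4 ← R4 + 2·R1.
R2 ← R2 / (-4).
R1 ← R1 + 1/4·R2.
R3 ← R3 + 3/2·R2.
R4 ← R4 − 1/2·R2.
R3 ← R3 / (-9/2).
R1 ← R1 − 3/4·R3.
R4 ← R4 − 13/2·R3.
R4 ← R4 / (17/18).
R1 ← R1 + 7/12·R4.
R2 ← R2 + 1/2·R4.
R3 ← R3 + 13/18·R4.
Reading off the reduced rows gives x_1 = 0, x_2 = -2, x_3 = 1, x_4 = 1/3.

x_1 = 0, x_2 = -2, x_3 = 1, x_4 = 1/3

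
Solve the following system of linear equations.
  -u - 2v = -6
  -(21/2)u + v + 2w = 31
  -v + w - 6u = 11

Row-reduce:
R1 ← R1 / (-1).
R2 ← R2 + 21/2·R1.
R3 ← R3 + 6·R1.
R2 ← R2 / (22).
R1 ← R1 − 2·R2.
R3 ← R3 − 11·R2.
Rank is 2 with 3 unknowns, leaving w free.

infinitely many solutions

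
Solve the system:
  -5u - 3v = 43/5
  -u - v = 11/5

u = -1, v = -6/5

Row-reduce the augmented matrix:
R1 ← R1 / (-5).
R2 ← R2 + 1·R1.
R2 ← R2 / (-2/5).
R1 ← R1 − 3/5·R2.
Reading off the reduced rows gives u = -1, v = -6/5.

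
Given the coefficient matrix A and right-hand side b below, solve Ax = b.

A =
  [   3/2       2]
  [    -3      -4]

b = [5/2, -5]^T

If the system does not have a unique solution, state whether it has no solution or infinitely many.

Row-reduce:
R1 ← R1 / (3/2).
R2 ← R2 + 3·R1.
Rank is 1 with 2 unknowns, leaving x_2 free.

infinitely many solutions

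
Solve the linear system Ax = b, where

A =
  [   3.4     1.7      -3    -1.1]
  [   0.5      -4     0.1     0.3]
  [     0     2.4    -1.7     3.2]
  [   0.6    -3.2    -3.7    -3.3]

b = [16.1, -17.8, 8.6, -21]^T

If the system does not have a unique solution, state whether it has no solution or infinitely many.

Row-reduce the augmented matrix:
R1 ← R1 / (17/5).
R2 ← R2 − 1/2·R1.
R4 ← R4 − 3/5·R1.
R2 ← R2 / (-17/4).
R1 ← R1 − 1/2·R2.
R3 ← R3 − 12/5·R2.
R4 ← R4 + 7/2·R2.
R3 ← R3 / (-20149/14450).
R1 ← R1 + 1183/1445·R3.
R2 ← R2 + 184/1445·R3.
R4 ← R4 + 10451/2890·R3.
R4 ← R4 / (-2510847/201490).
R1 ← R1 + 46365/20149·R4.
R2 ← R2 + 8557/20149·R4.
R3 ← R3 + 50008/20149·R4.
Reading off the reduced rows gives x_1 = 4, x_2 = 5, x_3 = 2, x_4 = 0.

x_1 = 4, x_2 = 5, x_3 = 2, x_4 = 0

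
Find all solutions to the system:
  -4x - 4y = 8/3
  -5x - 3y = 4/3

Row-reduce the augmented matrix:
R1 ← R1 / (-4).
R2 ← R2 + 5·R1.
R2 ← R2 / (2).
R1 ← R1 − 1·R2.
Reading off the reduced rows gives x = 1/3, y = -1.

x = 1/3, y = -1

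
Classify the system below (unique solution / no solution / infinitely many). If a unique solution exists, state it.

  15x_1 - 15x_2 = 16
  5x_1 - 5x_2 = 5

Row-reduce:
R1 ← R1 / (15).
R2 ← R2 − 5·R1.
Row 2 reduces to 0 = -1/3, a contradiction. The system is inconsistent.

no solution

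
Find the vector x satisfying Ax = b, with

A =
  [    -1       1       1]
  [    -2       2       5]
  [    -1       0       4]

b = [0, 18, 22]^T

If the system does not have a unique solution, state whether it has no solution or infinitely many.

x_1 = 2, x_2 = -4, x_3 = 6

Row-reduce the augmented matrix:
R1 ← R1 / (-1).
R2 ← R2 + 2·R1.
R3 ← R3 + 1·R1.
Swap R2 and R3.
R2 ← R2 / (-1).
R1 ← R1 + 1·R2.
R3 ← R3 / (3).
R1 ← R1 + 4·R3.
R2 ← R2 + 3·R3.
Reading off the reduced rows gives x_1 = 2, x_2 = -4, x_3 = 6.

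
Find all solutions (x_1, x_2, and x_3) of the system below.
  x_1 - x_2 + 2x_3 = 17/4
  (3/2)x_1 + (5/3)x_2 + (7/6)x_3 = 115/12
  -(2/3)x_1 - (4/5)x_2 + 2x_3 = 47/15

x_1 = 1, x_2 = 11/4, x_3 = 3

Row-reduce the augmented matrix:
R2 ← R2 − 3/2·R1.
R3 ← R3 + 2/3·R1.
R2 ← R2 / (19/6).
R1 ← R1 + 1·R2.
R3 ← R3 + 22/15·R2.
R3 ← R3 / (236/95).
R1 ← R1 − 27/19·R3.
R2 ← R2 + 11/19·R3.
Reading off the reduced rows gives x_1 = 1, x_2 = 11/4, x_3 = 3.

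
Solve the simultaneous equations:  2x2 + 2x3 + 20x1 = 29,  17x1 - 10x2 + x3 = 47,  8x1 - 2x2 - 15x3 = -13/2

Row-reduce the augmented matrix:
R1 ← R1 / (20).
R2 ← R2 − 17·R1.
R3 ← R3 − 8·R1.
R2 ← R2 / (-117/10).
R1 ← R1 − 1/10·R2.
R3 ← R3 + 14/5·R2.
R3 ← R3 / (-1829/117).
R1 ← R1 − 11/117·R3.
R2 ← R2 − 7/117·R3.
Reading off the reduced rows gives x1 = 3/2, x2 = -2, x3 = 3/2.

x1 = 3/2, x2 = -2, x3 = 3/2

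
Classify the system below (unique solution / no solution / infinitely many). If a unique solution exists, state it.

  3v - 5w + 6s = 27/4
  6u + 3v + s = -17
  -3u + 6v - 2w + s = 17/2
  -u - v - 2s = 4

Row-reduce the augmented matrix:
Swap R1 and R2.
R1 ← R1 / (6).
R3 ← R3 + 3·R1.
R4 ← R4 + 1·R1.
R2 ← R2 / (3).
R1 ← R1 − 1/2·R2.
R3 ← R3 − 15/2·R2.
R4 ← R4 + 1/2·R2.
R3 ← R3 / (21/2).
R1 ← R1 − 5/6·R3.
R2 ← R2 + 5/3·R3.
R4 ← R4 + 5/6·R3.
R4 ← R4 / (-40/21).
R1 ← R1 − 5/21·R4.
R2 ← R2 + 1/7·R4.
R3 ← R3 + 9/7·R4.
Reading off the reduced rows gives u = -5/2, v = -1/2, w = -9/4, s = -1/2.

u = -5/2, v = -1/2, w = -9/4, s = -1/2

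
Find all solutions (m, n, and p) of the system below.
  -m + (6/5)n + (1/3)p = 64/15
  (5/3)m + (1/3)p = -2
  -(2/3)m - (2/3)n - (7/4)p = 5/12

Row-reduce the augmented matrix:
R1 ← R1 / (-1).
R2 ← R2 − 5/3·R1.
R3 ← R3 + 2/3·R1.
R2 ← R2 / (2).
R1 ← R1 + 6/5·R2.
R3 ← R3 + 22/15·R2.
R3 ← R3 / (-713/540).
R1 ← R1 − 1/5·R3.
R2 ← R2 − 4/9·R3.
Reading off the reduced rows gives m = -1, n = 3, p = -1.

m = -1, n = 3, p = -1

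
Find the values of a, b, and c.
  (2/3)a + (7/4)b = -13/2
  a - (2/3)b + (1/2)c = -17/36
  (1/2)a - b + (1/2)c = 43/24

a = -11/4, b = -8/3, c = 1

Row-reduce the augmented matrix:
R1 ← R1 / (2/3).
R2 ← R2 − 1·R1.
R3 ← R3 − 1/2·R1.
R2 ← R2 / (-79/24).
R1 ← R1 − 21/8·R2.
R3 ← R3 + 37/16·R2.
R3 ← R3 / (47/316).
R1 ← R1 − 63/158·R3.
R2 ← R2 + 12/79·R3.
Reading off the reduced rows gives a = -11/4, b = -8/3, c = 1.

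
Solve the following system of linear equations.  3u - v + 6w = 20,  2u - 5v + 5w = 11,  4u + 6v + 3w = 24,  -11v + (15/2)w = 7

Row-reduce:
R1 ← R1 / (3).
R2 ← R2 − 2·R1.
R3 ← R3 − 4·R1.
R2 ← R2 / (-13/3).
R1 ← R1 + 1/3·R2.
R3 ← R3 − 22/3·R2.
R4 ← R4 + 11·R2.
R3 ← R3 / (-43/13).
R1 ← R1 − 25/13·R3.
R2 ← R2 + 3/13·R3.
R4 ← R4 − 129/26·R3.
Row 4 reduces to 0 = 3, a contradiction. The system is inconsistent.

no solution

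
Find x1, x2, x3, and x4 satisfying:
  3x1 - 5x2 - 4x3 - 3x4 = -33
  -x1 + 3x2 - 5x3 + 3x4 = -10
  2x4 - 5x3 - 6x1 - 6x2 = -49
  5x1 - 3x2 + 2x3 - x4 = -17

x1 = -2, x2 = 6, x3 = 3, x4 = -5

Row-reduce the augmented matrix:
R1 ← R1 / (3).
R2 ← R2 + 1·R1.
R3 ← R3 + 6·R1.
R4 ← R4 − 5·R1.
R2 ← R2 / (4/3).
R1 ← R1 + 5/3·R2.
R3 ← R3 + 16·R2.
R4 ← R4 − 16/3·R2.
R3 ← R3 / (-89).
R1 ← R1 + 37/4·R3.
R2 ← R2 + 19/4·R3.
R4 ← R4 − 34·R3.
R4 ← R4 / (324/89).
R1 ← R1 + 103/178·R4.
R2 ← R2 − 77/178·R4.
R3 ← R3 + 20/89·R4.
Reading off the reduced rows gives x1 = -2, x2 = 6, x3 = 3, x4 = -5.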